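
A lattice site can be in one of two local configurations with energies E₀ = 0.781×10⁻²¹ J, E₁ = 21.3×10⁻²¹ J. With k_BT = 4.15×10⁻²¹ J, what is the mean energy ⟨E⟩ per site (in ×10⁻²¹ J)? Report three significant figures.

Eᵢ/kT = 0.18819, 5.1325.
Z = Σ e^(−Eᵢ/kT) = e^(−0.18819) + e^(−5.1325) = 0.82846 + 0.0059018 = 0.83436.
⟨E⟩ = Σ Eᵢ e^(−Eᵢ/kT) / Z = (0.781·0.82846 + 21.3·0.0059018) / 0.83436 = 0.926 ×10⁻²¹ J.

0.926 ×10⁻²¹ J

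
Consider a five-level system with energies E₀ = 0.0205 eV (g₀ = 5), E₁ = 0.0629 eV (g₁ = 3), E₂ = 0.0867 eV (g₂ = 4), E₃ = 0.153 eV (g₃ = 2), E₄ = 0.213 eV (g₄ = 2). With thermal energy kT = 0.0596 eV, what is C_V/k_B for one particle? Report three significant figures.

Eᵢ/kT = 0.34396, 1.0554, 1.4547, 2.5671, 3.5738.
Z = Σ gᵢe^(−Eᵢ/kT) = 5·e^(−0.34396) + 3·e^(−1.0554) + 4·e^(−1.4547) + 2·e^(−2.5671) + 2·e^(−3.5738) = 3.5448 + 1.0442 + 0.93388 + 0.15352 + 0.056098 = 5.7325.
⟨E⟩ = 0.044440 eV, ⟨E²⟩ = 0.0032760 eV².
C_V/k_B = (⟨E²⟩ − ⟨E⟩²)/(kT)² = (0.0032760 − 0.0019749)/0.0035522 = 0.366.

0.366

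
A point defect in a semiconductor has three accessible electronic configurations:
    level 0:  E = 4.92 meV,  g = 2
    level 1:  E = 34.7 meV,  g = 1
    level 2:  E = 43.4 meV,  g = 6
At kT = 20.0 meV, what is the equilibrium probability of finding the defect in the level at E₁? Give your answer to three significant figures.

Eᵢ/kT = 0.24600, 1.7350, 2.1700.
Z = Σ gᵢe^(−Eᵢ/kT) = 2·e^(−0.24600) + 1·e^(−1.7350) + 6·e^(−2.1700) = 1.5638 + 0.17640 + 0.68507 = 2.4253.
P₁ = g₁ e^(−E₁/kT) / Z = 0.17640/2.4253 = 0.0727.

0.0727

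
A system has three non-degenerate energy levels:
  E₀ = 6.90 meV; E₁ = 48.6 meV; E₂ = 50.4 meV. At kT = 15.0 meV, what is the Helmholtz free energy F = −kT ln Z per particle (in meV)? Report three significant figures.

5.24 meV

Eᵢ/kT = 0.46000, 3.2400, 3.3600.
Z = Σ e^(−Eᵢ/kT) = e^(−0.46000) + e^(−3.2400) + e^(−3.3600) = 0.63128 + 0.039164 + 0.034735 = 0.70518.
F = −kT ln Z = −15.0 × ln(0.70518) = −15.0 × -0.34930 = 5.24 meV.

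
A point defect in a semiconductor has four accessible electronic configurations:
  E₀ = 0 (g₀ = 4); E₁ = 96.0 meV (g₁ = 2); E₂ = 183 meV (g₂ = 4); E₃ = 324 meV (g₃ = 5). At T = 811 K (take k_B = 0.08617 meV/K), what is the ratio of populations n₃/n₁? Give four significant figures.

0.09573

k_BT = 0.08617 × 811 K = 69.8839 meV.
n₃/n₁ = (g₃/g₁) exp[−(E₃−E₁)/kT] = (5/2) × exp(−(228.0 meV)/(69.8839 meV)) = (5/2) × exp(-3.26255) = 0.09573.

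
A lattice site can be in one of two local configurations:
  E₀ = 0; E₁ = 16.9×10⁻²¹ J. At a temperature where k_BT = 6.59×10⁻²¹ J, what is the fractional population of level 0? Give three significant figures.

Eᵢ/kT = 0, 2.5645.
Z = Σ e^(−Eᵢ/kT) = e^(−0) + e^(−2.5645) = 1.0000 + 0.076958 = 1.0770.
P₀ = e^(−E₀/kT) / Z = 1.0000/1.0770 = 0.929.

0.929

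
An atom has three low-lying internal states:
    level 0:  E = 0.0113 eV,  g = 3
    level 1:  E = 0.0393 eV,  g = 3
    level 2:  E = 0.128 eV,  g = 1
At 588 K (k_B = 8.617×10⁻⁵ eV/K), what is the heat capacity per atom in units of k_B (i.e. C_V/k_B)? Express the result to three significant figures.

0.159

k_BT = 8.617×10⁻⁵ × 588 K = 0.050668 eV.
Eᵢ/kT = 0.22302, 0.77564, 2.5262.
Z = Σ gᵢe^(−Eᵢ/kT) = 3·e^(−0.22302) + 3·e^(−0.77564) + 1·e^(−2.5262) = 2.4003 + 1.3812 + 0.079962 = 3.8615.
⟨E⟩ = 0.023732 eV, ⟨E²⟩ = 0.00097108 eV².
C_V/k_B = (⟨E²⟩ − ⟨E⟩²)/(kT)² = (0.00097108 − 0.00056321)/0.0025672 = 0.159.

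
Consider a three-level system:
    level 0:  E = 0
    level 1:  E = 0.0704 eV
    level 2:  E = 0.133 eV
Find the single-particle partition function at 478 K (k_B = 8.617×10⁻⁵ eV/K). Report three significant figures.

k_BT = 8.617×10⁻⁵ × 478 K = 0.041189 eV.
Eᵢ/kT = 0, 1.7092, 3.2290.
Z = Σ e^(−Eᵢ/kT) = e^(−0) + e^(−1.7092) + e^(−3.2290) = 1.0000 + 0.18101 + 0.039597 = 1.2206.

Z = 1.22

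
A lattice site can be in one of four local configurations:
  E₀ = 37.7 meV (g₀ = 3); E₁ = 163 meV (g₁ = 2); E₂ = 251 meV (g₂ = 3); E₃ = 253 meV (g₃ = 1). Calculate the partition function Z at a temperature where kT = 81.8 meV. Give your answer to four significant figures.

Eᵢ/kT = 0.460880, 1.99267, 3.06846, 3.09291.
Z = Σ gᵢe^(−Eᵢ/kT) = 3·e^(−0.460880) + 2·e^(−1.99267) + 3·e^(−3.06846) + 1·e^(−3.09291) = 1.89219 + 0.272662 + 0.139478 + 0.0453697 = 2.34970.

Z = 2.350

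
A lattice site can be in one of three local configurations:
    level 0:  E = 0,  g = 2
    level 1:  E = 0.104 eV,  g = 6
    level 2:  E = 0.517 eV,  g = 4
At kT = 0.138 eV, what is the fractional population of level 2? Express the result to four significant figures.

0.01920

Eᵢ/kT = 0, 0.753623, 3.74638.
Z = Σ gᵢe^(−Eᵢ/kT) = 2·e^(−0) + 6·e^(−0.753623) + 4·e^(−3.74638) = 2.00000 + 2.82395 + 0.0944121 = 4.91836.
P₂ = g₂ e^(−E₂/kT) / Z = 0.0944121/4.91836 = 0.01920.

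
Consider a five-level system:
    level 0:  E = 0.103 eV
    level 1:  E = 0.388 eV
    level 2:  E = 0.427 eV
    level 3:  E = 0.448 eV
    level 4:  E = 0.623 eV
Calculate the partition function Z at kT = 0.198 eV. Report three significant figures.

Z = 0.998

Eᵢ/kT = 0.52020, 1.9596, 2.1566, 2.2626, 3.1465.
Z = Σ e^(−Eᵢ/kT) = e^(−0.52020) + e^(−1.9596) + e^(−2.1566) + e^(−2.2626) + e^(−3.1465) = 0.59440 + 0.14091 + 0.11572 + 0.10408 + 0.043002 = 0.99811.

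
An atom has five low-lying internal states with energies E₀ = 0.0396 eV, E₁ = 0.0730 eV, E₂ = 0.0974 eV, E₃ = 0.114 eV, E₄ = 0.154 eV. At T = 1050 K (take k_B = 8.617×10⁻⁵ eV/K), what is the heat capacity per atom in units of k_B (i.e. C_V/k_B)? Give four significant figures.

0.1612

k_BT = 8.617×10⁻⁵ × 1050 K = 0.0904785 eV.
Eᵢ/kT = 0.437673, 0.806822, 1.07650, 1.25997, 1.70206.
Z = Σ e^(−Eᵢ/kT) = e^(−0.437673) + e^(−0.806822) + e^(−1.07650) + e^(−1.25997) + e^(−1.70206) = 0.645537 + 0.446274 + 0.340786 + 0.283663 + 0.182308 = 1.89857.
⟨E⟩ = 0.0799269 eV, ⟨E²⟩ = 0.00770767 eV².
C_V/k_B = (⟨E²⟩ − ⟨E⟩²)/(kT)² = (0.00770767 − 0.00638831)/0.00818636 = 0.1612.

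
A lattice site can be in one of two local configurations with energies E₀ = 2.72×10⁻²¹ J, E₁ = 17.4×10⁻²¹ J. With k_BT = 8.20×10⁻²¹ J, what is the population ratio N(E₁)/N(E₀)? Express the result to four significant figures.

n₁/n₀ = exp[−(E₁−E₀)/kT] = exp(−(14.68 ×10⁻²¹ J)/(8.20 ×10⁻²¹ J)) = exp(-1.79024) = 0.1669.

0.1669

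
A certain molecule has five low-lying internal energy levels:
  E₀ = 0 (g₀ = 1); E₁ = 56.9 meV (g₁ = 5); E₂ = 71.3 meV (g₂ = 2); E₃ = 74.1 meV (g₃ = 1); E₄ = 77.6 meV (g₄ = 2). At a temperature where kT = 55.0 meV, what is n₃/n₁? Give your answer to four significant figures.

0.1463

n₃/n₁ = (g₃/g₁) exp[−(E₃−E₁)/kT] = (1/5) × exp(−(17.2 meV)/(55.0 meV)) = (1/5) × exp(-0.312727) = 0.1463.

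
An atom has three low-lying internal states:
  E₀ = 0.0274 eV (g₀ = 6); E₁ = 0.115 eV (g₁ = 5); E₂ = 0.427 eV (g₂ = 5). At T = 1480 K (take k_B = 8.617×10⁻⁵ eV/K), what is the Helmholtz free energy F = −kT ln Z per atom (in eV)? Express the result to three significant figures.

-0.249 eV

k_BT = 8.617×10⁻⁵ × 1480 K = 0.12753 eV.
Eᵢ/kT = 0.21485, 0.90175, 3.3482.
Z = Σ gᵢe^(−Eᵢ/kT) = 6·e^(−0.21485) + 5·e^(−0.90175) + 5·e^(−3.3482) = 4.8400 + 2.0293 + 0.17574 = 7.0450.
F = −kT ln Z = −0.12753 × ln(7.0450) = −0.12753 × 1.9523 = -0.249 eV.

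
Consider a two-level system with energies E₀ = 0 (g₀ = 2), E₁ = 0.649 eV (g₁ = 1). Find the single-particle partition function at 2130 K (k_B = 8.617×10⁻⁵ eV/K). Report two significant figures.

k_BT = 8.617×10⁻⁵ × 2130 K = 0.1835 eV.
Eᵢ/kT = 0, 3.537.
Z = Σ gᵢe^(−Eᵢ/kT) = 2·e^(−0) + 1·e^(−3.537) = 2.000 + 0.02910 = 2.029.

Z = 2.0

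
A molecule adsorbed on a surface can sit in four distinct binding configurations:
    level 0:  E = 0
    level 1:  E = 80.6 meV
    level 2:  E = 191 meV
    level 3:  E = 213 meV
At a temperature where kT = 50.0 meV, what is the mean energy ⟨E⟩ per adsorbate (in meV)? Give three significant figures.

18.8 meV

Eᵢ/kT = 0, 1.6120, 3.8200, 4.2600.
Z = Σ e^(−Eᵢ/kT) = e^(−0) + e^(−1.6120) + e^(−3.8200) + e^(−4.2600) = 1.0000 + 0.19949 + 0.021928 + 0.014122 = 1.2355.
⟨E⟩ = Σ Eᵢ e^(−Eᵢ/kT) / Z = (0·1.0000 + 80.6·0.19949 + 191·0.021928 + 213·0.014122) / 1.2355 = 18.8 meV.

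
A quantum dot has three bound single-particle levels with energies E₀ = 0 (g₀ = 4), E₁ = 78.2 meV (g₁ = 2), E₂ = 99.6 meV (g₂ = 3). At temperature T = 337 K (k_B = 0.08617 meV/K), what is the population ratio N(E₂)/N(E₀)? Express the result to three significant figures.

k_BT = 0.08617 × 337 K = 29.039 meV.
n₂/n₀ = (g₂/g₀) exp[−(E₂−E₀)/kT] = (3/4) × exp(−(99.6 meV)/(29.039 meV)) = (3/4) × exp(-3.4299) = 0.0243.

0.0243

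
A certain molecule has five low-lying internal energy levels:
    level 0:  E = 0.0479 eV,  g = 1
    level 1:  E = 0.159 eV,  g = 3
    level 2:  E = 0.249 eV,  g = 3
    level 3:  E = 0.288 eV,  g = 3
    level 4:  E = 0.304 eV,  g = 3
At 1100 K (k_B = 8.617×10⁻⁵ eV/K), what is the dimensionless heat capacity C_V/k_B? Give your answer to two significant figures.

0.95

k_BT = 8.617×10⁻⁵ × 1100 K = 0.09479 eV.
Eᵢ/kT = 0.5053, 1.677, 2.627, 3.038, 3.207.
Z = Σ gᵢe^(−Eᵢ/kT) = 1·e^(−0.5053) + 3·e^(−1.677) + 3·e^(−2.627) + 3·e^(−3.038) + 3·e^(−3.207) = 0.6033 + 0.5608 + 0.2169 + 0.1438 + 0.1214 = 1.646.
⟨E⟩ = 0.1521 eV, ⟨E²⟩ = 0.03169 eV².
C_V/k_B = (⟨E²⟩ − ⟨E⟩²)/(kT)² = (0.03169 − 0.02313)/0.008985 = 0.95.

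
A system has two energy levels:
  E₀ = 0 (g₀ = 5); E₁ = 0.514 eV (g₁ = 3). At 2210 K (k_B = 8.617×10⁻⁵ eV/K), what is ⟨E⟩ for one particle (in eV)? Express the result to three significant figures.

k_BT = 8.617×10⁻⁵ × 2210 K = 0.19044 eV.
Eᵢ/kT = 0, 2.6990.
Z = Σ gᵢe^(−Eᵢ/kT) = 5·e^(−0) + 3·e^(−2.6990) = 5.0000 + 0.20182 = 5.2018.
⟨E⟩ = Σ Eᵢ gᵢe^(−Eᵢ/kT) / Z = (0·5.0000 + 0.514·0.20182) / 5.2018 = 0.0199 eV.

0.0199 eV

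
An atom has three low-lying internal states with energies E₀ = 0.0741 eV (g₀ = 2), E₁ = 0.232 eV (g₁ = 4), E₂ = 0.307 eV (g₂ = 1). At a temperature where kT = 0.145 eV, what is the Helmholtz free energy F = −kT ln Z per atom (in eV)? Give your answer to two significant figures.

Eᵢ/kT = 0.5110, 1.600, 2.117.
Z = Σ gᵢe^(−Eᵢ/kT) = 2·e^(−0.5110) + 4·e^(−1.600) + 1·e^(−2.117) = 1.200 + 0.8076 + 0.1204 = 2.128.
F = −kT ln Z = −0.145 × ln(2.128) = −0.145 × 0.7552 = -0.11 eV.

-0.11 eV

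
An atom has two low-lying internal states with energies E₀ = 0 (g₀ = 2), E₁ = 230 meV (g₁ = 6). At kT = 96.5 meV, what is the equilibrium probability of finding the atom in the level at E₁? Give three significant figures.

0.217

Eᵢ/kT = 0, 2.3834.
Z = Σ gᵢe^(−Eᵢ/kT) = 2·e^(−0) + 6·e^(−2.3834) = 2.0000 + 0.55342 = 2.5534.
P₁ = g₁ e^(−E₁/kT) / Z = 0.55342/2.5534 = 0.217.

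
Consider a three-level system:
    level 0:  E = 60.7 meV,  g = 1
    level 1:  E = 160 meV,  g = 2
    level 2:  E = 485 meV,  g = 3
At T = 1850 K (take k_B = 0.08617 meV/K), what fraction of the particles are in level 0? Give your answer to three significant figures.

0.438

k_BT = 0.08617 × 1850 K = 159.41 meV.
Eᵢ/kT = 0.38078, 1.0037, 3.0425.
Z = Σ gᵢe^(−Eᵢ/kT) = 1·e^(−0.38078) + 2·e^(−1.0037) + 3·e^(−3.0425) = 0.68333 + 0.73304 + 0.14315 = 1.5595.
P₀ = g₀ e^(−E₀/kT) / Z = 0.68333/1.5595 = 0.438.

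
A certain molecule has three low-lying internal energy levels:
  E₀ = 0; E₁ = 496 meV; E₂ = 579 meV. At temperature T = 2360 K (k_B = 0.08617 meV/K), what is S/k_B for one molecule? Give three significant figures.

k_BT = 0.08617 × 2360 K = 203.36 meV.
Eᵢ/kT = 0, 2.4390, 2.8472.
Z = Σ e^(−Eᵢ/kT) = e^(−0) + e^(−2.4390) + e^(−2.8472) = 1.0000 + 0.087248 + 0.058007 = 1.1453.
⟨E⟩ = Σ EᵢPᵢ = 67.110 meV.
S/k_B = ln Z + ⟨E⟩/kT = ln(1.1453) + 67.110/203.36 = 0.13567 + 0.33001 = 0.466.

0.466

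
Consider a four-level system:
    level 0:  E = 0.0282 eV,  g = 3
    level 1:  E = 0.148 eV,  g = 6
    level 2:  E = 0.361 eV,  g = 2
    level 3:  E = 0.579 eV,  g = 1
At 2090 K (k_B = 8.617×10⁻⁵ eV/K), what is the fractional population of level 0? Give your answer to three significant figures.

k_BT = 8.617×10⁻⁵ × 2090 K = 0.18010 eV.
Eᵢ/kT = 0.15658, 0.82177, 2.0044, 3.2149.
Z = Σ gᵢe^(−Eᵢ/kT) = 3·e^(−0.15658) + 6·e^(−0.82177) + 2·e^(−2.0044) + 1·e^(−3.2149) = 2.5652 + 2.6379 + 0.26948 + 0.040159 = 5.5127.
P₀ = g₀ e^(−E₀/kT) / Z = 2.5652/5.5127 = 0.465.

0.465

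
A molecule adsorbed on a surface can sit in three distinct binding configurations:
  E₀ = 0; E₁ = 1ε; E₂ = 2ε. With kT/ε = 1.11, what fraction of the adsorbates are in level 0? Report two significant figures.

Eᵢ/kT = 0, 0.9009, 1.802.
Z = Σ e^(−Eᵢ/kT) = e^(−0) + e^(−0.9009) + e^(−1.802) = 1.000 + 0.4062 + 0.1650 = 1.571.
P₀ = e^(−E₀/kT) / Z = 1.000/1.571 = 0.64.

0.64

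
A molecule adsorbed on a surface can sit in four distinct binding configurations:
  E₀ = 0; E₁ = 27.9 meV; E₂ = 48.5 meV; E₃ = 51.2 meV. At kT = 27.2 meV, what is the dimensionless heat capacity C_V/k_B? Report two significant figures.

0.54

Eᵢ/kT = 0, 1.026, 1.783, 1.882.
Z = Σ e^(−Eᵢ/kT) = e^(−0) + e^(−1.026) + e^(−1.783) + e^(−1.882) = 1.000 + 0.3584 + 0.1681 + 0.1523 = 1.679.
⟨E⟩ = 15.46 meV, ⟨E²⟩ = 639.5 meV².
C_V/k_B = (⟨E²⟩ − ⟨E⟩²)/(kT)² = (639.5 − 239.0)/739.8 = 0.54.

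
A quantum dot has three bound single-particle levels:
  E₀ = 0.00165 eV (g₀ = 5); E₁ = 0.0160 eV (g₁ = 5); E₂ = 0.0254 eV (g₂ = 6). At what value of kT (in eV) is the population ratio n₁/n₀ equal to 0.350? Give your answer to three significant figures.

0.0137 eV

n₁/n₀ = (g₁/g₀) exp[−(E₁−E₀)/kT] = 0.350.
⇒ (E₁−E₀)/kT = ln((5/5)/0.350) = ln(2.8571) = 1.0498.
kT = 0.01435 eV / 1.0498 = 0.0137 eV.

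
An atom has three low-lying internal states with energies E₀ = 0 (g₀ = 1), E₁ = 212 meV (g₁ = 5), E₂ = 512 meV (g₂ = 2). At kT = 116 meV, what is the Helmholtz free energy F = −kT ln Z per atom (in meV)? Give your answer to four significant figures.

-69.99 meV

Eᵢ/kT = 0, 1.82759, 4.41379.
Z = Σ gᵢe^(−Eᵢ/kT) = 1·e^(−0) + 5·e^(−1.82759) + 2·e^(−4.41379) = 1.00000 + 0.804003 + 0.0242184 = 1.82822.
F = −kT ln Z = −116 × ln(1.82822) = −116 × 0.603343 = -69.99 meV.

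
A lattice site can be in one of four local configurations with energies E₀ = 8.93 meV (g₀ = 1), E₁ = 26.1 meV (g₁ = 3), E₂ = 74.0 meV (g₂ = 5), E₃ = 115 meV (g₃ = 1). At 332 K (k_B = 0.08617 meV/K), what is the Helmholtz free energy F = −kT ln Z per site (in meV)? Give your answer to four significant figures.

-24.21 meV

k_BT = 0.08617 × 332 K = 28.6084 meV.
Eᵢ/kT = 0.312146, 0.912319, 2.58665, 4.01980.
Z = Σ gᵢe^(−Eᵢ/kT) = 1·e^(−0.312146) + 3·e^(−0.912319) + 5·e^(−2.58665) + 1·e^(−4.01980) = 0.731875 + 1.20478 + 0.376359 + 0.0179566 = 2.33097.
F = −kT ln Z = −28.6084 × ln(2.33097) = −28.6084 × 0.846284 = -24.21 meV.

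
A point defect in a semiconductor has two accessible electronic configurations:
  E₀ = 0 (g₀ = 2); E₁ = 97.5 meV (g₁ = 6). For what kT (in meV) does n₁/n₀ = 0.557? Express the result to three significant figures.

57.9 meV

n₁/n₀ = (g₁/g₀) exp[−(E₁−E₀)/kT] = 0.557.
⇒ (E₁−E₀)/kT = ln((6/2)/0.557) = ln(5.3860) = 1.6838.
kT = 97.5 meV / 1.6838 = 57.9 meV.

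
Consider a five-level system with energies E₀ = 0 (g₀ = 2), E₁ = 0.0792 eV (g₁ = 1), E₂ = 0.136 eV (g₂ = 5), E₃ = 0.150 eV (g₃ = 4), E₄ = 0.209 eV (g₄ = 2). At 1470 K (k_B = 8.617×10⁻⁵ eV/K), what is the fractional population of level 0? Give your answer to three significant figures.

0.342

k_BT = 8.617×10⁻⁵ × 1470 K = 0.12667 eV.
Eᵢ/kT = 0, 0.62525, 1.0737, 1.1842, 1.6500.
Z = Σ gᵢe^(−Eᵢ/kT) = 2·e^(−0) + 1·e^(−0.62525) + 5·e^(−1.0737) + 4·e^(−1.1842) + 2·e^(−1.6500) = 2.0000 + 0.53513 + 1.7087 + 1.2240 + 0.38410 = 5.8519.
P₀ = g₀ e^(−E₀/kT) / Z = 2.0000/5.8519 = 0.342.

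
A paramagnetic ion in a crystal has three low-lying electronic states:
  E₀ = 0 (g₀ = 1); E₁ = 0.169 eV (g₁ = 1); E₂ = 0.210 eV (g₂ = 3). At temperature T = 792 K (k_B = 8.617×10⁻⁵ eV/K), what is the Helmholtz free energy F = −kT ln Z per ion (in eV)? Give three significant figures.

k_BT = 8.617×10⁻⁵ × 792 K = 0.068247 eV.
Eᵢ/kT = 0, 2.4763, 3.0771.
Z = Σ gᵢe^(−Eᵢ/kT) = 1·e^(−0) + 1·e^(−2.4763) + 3·e^(−3.0771) = 1.0000 + 0.084054 + 0.13828 = 1.2223.
F = −kT ln Z = −0.068247 × ln(1.2223) = −0.068247 × 0.20073 = -0.0137 eV.

-0.0137 eV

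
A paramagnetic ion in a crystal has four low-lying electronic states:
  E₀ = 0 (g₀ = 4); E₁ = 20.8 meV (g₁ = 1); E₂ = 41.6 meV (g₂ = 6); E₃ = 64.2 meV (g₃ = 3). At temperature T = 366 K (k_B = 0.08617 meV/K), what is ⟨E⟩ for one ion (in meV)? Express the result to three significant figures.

k_BT = 0.08617 × 366 K = 31.538 meV.
Eᵢ/kT = 0, 0.65952, 1.3190, 2.0356.
Z = Σ gᵢe^(−Eᵢ/kT) = 4·e^(−0) + 1·e^(−0.65952) + 6·e^(−1.3190) + 3·e^(−2.0356) = 4.0000 + 0.51710 + 1.6044 + 0.39181 = 6.5133.
⟨E⟩ = Σ Eᵢ gᵢe^(−Eᵢ/kT) / Z = (0·4.0000 + 20.8·0.51710 + 41.6·1.6044 + 64.2·0.39181) / 6.5133 = 15.8 meV.

15.8 meV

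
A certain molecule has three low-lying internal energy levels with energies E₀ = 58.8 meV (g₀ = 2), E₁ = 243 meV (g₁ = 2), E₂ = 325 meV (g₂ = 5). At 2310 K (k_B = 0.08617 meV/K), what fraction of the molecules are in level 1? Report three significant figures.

0.193

k_BT = 0.08617 × 2310 K = 199.05 meV.
Eᵢ/kT = 0.29540, 1.2208, 1.6328.
Z = Σ gᵢe^(−Eᵢ/kT) = 2·e^(−0.29540) + 2·e^(−1.2208) + 5·e^(−1.6328) = 1.4885 + 0.58999 + 0.97691 = 3.0554.
P₁ = g₁ e^(−E₁/kT) / Z = 0.58999/3.0554 = 0.193.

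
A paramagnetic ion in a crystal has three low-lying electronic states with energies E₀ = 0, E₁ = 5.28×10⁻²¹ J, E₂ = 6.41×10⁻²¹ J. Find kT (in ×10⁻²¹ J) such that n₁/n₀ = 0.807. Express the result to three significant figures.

n₁/n₀ = exp[−(E₁−E₀)/kT] = 0.807.
⇒ (E₁−E₀)/kT = ln(1/0.807) = ln(1.2392) = 0.21447.
kT = 5.28 ×10⁻²¹ J / 0.21447 = 24.6 ×10⁻²¹ J.

24.6 ×10⁻²¹ J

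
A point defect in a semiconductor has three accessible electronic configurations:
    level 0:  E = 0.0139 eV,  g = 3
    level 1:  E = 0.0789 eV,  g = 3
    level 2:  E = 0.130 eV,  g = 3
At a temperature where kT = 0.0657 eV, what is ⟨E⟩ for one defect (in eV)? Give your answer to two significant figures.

0.042 eV

Eᵢ/kT = 0.2116, 1.201, 1.979.
Z = Σ gᵢe^(−Eᵢ/kT) = 3·e^(−0.2116) + 3·e^(−1.201) + 3·e^(−1.979) = 2.428 + 0.9027 + 0.4146 = 3.745.
⟨E⟩ = Σ Eᵢ gᵢe^(−Eᵢ/kT) / Z = (0.0139·2.428 + 0.0789·0.9027 + 0.130·0.4146) / 3.745 = 0.042 eV.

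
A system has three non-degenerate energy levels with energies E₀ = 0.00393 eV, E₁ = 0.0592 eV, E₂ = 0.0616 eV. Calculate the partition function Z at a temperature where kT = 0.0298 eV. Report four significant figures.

Eᵢ/kT = 0.131879, 1.98658, 2.06711.
Z = Σ e^(−Eᵢ/kT) = e^(−0.131879) + e^(−1.98658) + e^(−2.06711) = 0.876447 + 0.137164 + 0.126551 = 1.14016.

Z = 1.140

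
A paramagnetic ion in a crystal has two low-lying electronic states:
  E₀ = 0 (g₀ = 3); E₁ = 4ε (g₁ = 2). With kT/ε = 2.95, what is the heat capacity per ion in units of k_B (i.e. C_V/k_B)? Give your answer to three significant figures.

0.230

Eᵢ/kT = 0, 1.3559.
Z = Σ gᵢe^(−Eᵢ/kT) = 3·e^(−0) + 2·e^(−1.3559) = 3.0000 + 0.51543 = 3.5154.
⟨E⟩ = 0.58648 ε, ⟨E²⟩ = 2.3459 ε².
C_V/k_B = (⟨E²⟩ − ⟨E⟩²)/(kT)² = (2.3459 − 0.34396)/8.7025 = 0.230.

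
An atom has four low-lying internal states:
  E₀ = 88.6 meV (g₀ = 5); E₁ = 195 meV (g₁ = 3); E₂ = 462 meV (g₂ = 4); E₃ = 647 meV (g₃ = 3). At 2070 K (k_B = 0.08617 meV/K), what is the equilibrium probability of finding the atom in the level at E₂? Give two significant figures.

k_BT = 0.08617 × 2070 K = 178.4 meV.
Eᵢ/kT = 0.4966, 1.093, 2.590, 3.627.
Z = Σ gᵢe^(−Eᵢ/kT) = 5·e^(−0.4966) + 3·e^(−1.093) + 4·e^(−2.590) + 3·e^(−3.627) = 3.043 + 1.006 + 0.3001 + 0.07979 = 4.429.
P₂ = g₂ e^(−E₂/kT) / Z = 0.3001/4.429 = 0.068.

0.068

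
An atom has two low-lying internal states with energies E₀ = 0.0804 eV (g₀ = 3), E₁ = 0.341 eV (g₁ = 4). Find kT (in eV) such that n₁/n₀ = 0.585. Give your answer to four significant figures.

0.3163 eV

n₁/n₀ = (g₁/g₀) exp[−(E₁−E₀)/kT] = 0.585.
⇒ (E₁−E₀)/kT = ln((4/3)/0.585) = ln(2.27920) = 0.823825.
kT = 0.2606 eV / 0.823825 = 0.3163 eV.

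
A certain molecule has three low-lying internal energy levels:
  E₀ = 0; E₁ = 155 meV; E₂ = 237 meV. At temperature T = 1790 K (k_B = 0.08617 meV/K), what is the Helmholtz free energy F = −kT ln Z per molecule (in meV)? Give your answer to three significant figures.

-70.7 meV

k_BT = 0.08617 × 1790 K = 154.24 meV.
Eᵢ/kT = 0, 1.0049, 1.5366.
Z = Σ e^(−Eᵢ/kT) = e^(−0) + e^(−1.0049) + e^(−1.5366) = 1.0000 + 0.36608 + 0.21511 = 1.5812.
F = −kT ln Z = −154.24 × ln(1.5812) = −154.24 × 0.45818 = -70.7 meV.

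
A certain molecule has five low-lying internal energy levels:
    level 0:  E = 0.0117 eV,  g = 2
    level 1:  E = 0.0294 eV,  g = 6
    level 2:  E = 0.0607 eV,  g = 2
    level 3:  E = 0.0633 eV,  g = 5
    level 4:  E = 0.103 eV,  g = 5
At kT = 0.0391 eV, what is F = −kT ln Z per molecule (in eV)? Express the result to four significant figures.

Eᵢ/kT = 0.299233, 0.751918, 1.55243, 1.61893, 2.63427.
Z = Σ gᵢe^(−Eᵢ/kT) = 2·e^(−0.299233) + 6·e^(−0.751918) + 2·e^(−1.55243) + 5·e^(−1.61893) + 5·e^(−2.63427) = 1.48277 + 2.82877 + 0.423466 + 0.990553 + 0.358857 = 6.08442.
F = −kT ln Z = −0.0391 × ln(6.08442) = −0.0391 × 1.80573 = -0.07060 eV.

-0.07060 eV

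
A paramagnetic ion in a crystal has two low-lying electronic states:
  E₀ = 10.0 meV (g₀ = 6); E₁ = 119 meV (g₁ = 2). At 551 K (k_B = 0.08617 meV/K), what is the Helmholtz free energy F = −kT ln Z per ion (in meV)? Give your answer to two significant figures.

k_BT = 0.08617 × 551 K = 47.48 meV.
Eᵢ/kT = 0.2106, 2.506.
Z = Σ gᵢe^(−Eᵢ/kT) = 6·e^(−0.2106) + 2·e^(−2.506) = 4.861 + 0.1632 = 5.024.
F = −kT ln Z = −47.48 × ln(5.024) = −47.48 × 1.614 = -77 meV.

-77 meV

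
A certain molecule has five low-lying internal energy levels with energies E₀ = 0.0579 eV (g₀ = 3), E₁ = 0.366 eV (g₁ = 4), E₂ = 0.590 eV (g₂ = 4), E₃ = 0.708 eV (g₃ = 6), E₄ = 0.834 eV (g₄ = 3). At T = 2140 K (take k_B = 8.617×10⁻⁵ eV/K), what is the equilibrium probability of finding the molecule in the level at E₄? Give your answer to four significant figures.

0.01063

k_BT = 8.617×10⁻⁵ × 2140 K = 0.184404 eV.
Eᵢ/kT = 0.313985, 1.98477, 3.19950, 3.83940, 4.52268.
Z = Σ gᵢe^(−Eᵢ/kT) = 3·e^(−0.313985) + 4·e^(−1.98477) + 4·e^(−3.19950) + 6·e^(−3.83940) + 3·e^(−4.52268) = 2.19159 + 0.549649 + 0.163130 + 0.129039 + 0.0325796 = 3.06599.
P₄ = g₄ e^(−E₄/kT) / Z = 0.0325796/3.06599 = 0.01063.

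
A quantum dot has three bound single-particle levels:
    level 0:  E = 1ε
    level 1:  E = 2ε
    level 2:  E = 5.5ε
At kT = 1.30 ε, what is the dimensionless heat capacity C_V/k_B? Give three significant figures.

Eᵢ/kT = 0.76923, 1.5385, 4.2308.
Z = Σ e^(−Eᵢ/kT) = e^(−0.76923) + e^(−1.5385) + e^(−4.2308) = 0.46337 + 0.21470 + 0.014541 = 0.69261.
⟨E⟩ = 1.4045 ε, ⟨E²⟩ = 2.5441 ε².
C_V/k_B = (⟨E²⟩ − ⟨E⟩²)/(kT)² = (2.5441 − 1.9726)/1.6900 = 0.338.

0.338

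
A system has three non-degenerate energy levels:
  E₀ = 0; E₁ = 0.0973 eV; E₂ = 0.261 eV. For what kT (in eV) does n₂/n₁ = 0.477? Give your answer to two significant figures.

0.22 eV

n₂/n₁ = exp[−(E₂−E₁)/kT] = 0.477.
⇒ (E₂−E₁)/kT = ln(1/0.477) = ln(2.096) = 0.7400.
kT = 0.1637 eV / 0.7400 = 0.22 eV.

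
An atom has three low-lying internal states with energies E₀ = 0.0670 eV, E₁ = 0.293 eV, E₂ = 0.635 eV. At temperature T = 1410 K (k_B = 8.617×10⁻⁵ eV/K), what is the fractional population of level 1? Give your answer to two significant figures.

k_BT = 8.617×10⁻⁵ × 1410 K = 0.1215 eV.
Eᵢ/kT = 0.5514, 2.412, 5.226.
Z = Σ e^(−Eᵢ/kT) = e^(−0.5514) + e^(−2.412) + e^(−5.226) = 0.5761 + 0.08964 + 0.005375 = 0.6711.
P₁ = e^(−E₁/kT) / Z = 0.08964/0.6711 = 0.13.

0.13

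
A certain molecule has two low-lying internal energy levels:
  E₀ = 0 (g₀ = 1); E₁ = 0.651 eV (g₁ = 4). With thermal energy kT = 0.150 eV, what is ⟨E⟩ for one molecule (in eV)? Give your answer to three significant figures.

Eᵢ/kT = 0, 4.3400.
Z = Σ gᵢe^(−Eᵢ/kT) = 1·e^(−0) + 4·e^(−4.3400) = 1.0000 + 0.052146 = 1.0521.
⟨E⟩ = Σ Eᵢ gᵢe^(−Eᵢ/kT) / Z = (0·1.0000 + 0.651·0.052146) / 1.0521 = 0.0323 eV.

0.0323 eV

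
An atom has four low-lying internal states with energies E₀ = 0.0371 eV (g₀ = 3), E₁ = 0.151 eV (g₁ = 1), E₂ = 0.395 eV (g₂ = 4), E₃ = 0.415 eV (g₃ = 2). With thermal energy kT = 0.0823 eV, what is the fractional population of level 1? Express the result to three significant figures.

0.0754

Eᵢ/kT = 0.45079, 1.8348, 4.7995, 5.0425.
Z = Σ gᵢe^(−Eᵢ/kT) = 3·e^(−0.45079) + 1·e^(−1.8348) + 4·e^(−4.7995) + 2·e^(−5.0425) = 1.9114 + 0.15965 + 0.032935 + 0.012915 = 2.1169.
P₁ = g₁ e^(−E₁/kT) / Z = 0.15965/2.1169 = 0.0754.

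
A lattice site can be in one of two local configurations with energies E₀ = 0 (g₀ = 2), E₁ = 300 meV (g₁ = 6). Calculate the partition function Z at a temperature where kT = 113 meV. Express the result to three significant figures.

Eᵢ/kT = 0, 2.6549.
Z = Σ gᵢe^(−Eᵢ/kT) = 2·e^(−0) + 6·e^(−2.6549) = 2.0000 + 0.42184 = 2.4218.

Z = 2.42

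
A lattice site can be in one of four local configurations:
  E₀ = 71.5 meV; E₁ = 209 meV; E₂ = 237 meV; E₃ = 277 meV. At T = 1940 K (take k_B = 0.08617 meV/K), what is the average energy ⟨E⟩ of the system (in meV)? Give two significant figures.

k_BT = 0.08617 × 1940 K = 167.2 meV.
Eᵢ/kT = 0.4276, 1.250, 1.417, 1.657.
Z = Σ e^(−Eᵢ/kT) = e^(−0.4276) + e^(−1.250) + e^(−1.417) + e^(−1.657) = 0.6521 + 0.2865 + 0.2424 + 0.1907 = 1.372.
⟨E⟩ = Σ Eᵢ e^(−Eᵢ/kT) / Z = (71.5·0.6521 + 209·0.2865 + 237·0.2424 + 277·0.1907) / 1.372 = 160 meV.

160 meV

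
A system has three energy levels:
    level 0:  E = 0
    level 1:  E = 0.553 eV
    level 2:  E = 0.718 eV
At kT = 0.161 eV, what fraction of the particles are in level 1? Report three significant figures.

0.0309

Eᵢ/kT = 0, 3.4348, 4.4596.
Z = Σ e^(−Eᵢ/kT) = e^(−0) + e^(−3.4348) + e^(−4.4596) = 1.0000 + 0.032232 + 0.011567 = 1.0438.
P₁ = e^(−E₁/kT) / Z = 0.032232/1.0438 = 0.0309.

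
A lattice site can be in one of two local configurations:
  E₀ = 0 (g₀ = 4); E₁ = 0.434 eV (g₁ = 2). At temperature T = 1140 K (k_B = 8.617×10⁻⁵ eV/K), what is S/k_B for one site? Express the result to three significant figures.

1.42

k_BT = 8.617×10⁻⁵ × 1140 K = 0.098234 eV.
Eᵢ/kT = 0, 4.4180.
Z = Σ gᵢe^(−Eᵢ/kT) = 4·e^(−0) + 2·e^(−4.4180) = 4.0000 + 0.024117 = 4.0241.
⟨E⟩ = Σ EᵢPᵢ = 0.0026010 eV.
S/k_B = ln Z + ⟨E⟩/kT = ln(4.0241) + 0.0026010/0.098234 = 1.3923 + 0.026478 = 1.42.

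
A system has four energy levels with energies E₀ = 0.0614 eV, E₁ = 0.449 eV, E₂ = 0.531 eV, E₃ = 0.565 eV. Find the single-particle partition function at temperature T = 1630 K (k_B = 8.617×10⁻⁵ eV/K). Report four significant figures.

Z = 0.7275

k_BT = 8.617×10⁻⁵ × 1630 K = 0.140457 eV.
Eᵢ/kT = 0.437144, 3.19671, 3.78052, 4.02258.
Z = Σ e^(−Eᵢ/kT) = e^(−0.437144) + e^(−3.19671) + e^(−3.78052) + e^(−4.02258) = 0.645878 + 0.0408965 + 0.0228108 + 0.0179067 = 0.727492.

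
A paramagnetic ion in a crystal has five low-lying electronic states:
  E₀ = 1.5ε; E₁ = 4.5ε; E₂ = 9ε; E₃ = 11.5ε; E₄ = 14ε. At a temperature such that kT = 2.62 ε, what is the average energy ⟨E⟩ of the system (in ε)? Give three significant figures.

Eᵢ/kT = 0.57252, 1.7176, 3.4351, 4.3893, 5.3435.
Z = Σ e^(−Eᵢ/kT) = e^(−0.57252) + e^(−1.7176) + e^(−3.4351) + e^(−4.3893) + e^(−5.3435) = 0.56410 + 0.17950 + 0.032222 + 0.012409 + 0.0047791 = 0.79301.
⟨E⟩ = Σ Eᵢ e^(−Eᵢ/kT) / Z = (1.5·0.56410 + 4.5·0.17950 + 9·0.032222 + 11.5·0.012409 + 14·0.0047791) / 0.79301 = 2.72 ε.

2.72 ε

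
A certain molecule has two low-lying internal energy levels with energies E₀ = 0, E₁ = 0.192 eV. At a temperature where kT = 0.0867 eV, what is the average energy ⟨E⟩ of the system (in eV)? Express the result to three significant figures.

0.0189 eV

Eᵢ/kT = 0, 2.2145.
Z = Σ e^(−Eᵢ/kT) = e^(−0) + e^(−2.2145) = 1.0000 + 0.10921 = 1.1092.
⟨E⟩ = Σ Eᵢ e^(−Eᵢ/kT) / Z = (0·1.0000 + 0.192·0.10921) / 1.1092 = 0.0189 eV.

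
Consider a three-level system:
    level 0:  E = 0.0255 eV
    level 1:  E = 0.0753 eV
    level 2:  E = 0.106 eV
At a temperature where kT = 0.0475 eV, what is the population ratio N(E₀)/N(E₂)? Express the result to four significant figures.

5.445

n₀/n₂ = exp[−(E₀−E₂)/kT] = exp(−(-0.0805 eV)/(0.0475 eV)) = exp(1.69474) = 5.445.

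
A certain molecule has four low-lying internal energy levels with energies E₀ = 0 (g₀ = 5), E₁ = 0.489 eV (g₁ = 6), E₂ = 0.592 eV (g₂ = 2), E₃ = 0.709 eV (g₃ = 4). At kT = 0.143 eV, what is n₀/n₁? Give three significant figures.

25.5

n₀/n₁ = (g₀/g₁) exp[−(E₀−E₁)/kT] = (5/6) × exp(−(-0.489 eV)/(0.143 eV)) = (5/6) × exp(3.4196) = 25.5.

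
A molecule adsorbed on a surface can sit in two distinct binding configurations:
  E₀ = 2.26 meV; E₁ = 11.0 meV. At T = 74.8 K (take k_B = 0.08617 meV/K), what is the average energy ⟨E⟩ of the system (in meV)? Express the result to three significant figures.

k_BT = 0.08617 × 74.8 K = 6.4455 meV.
Eᵢ/kT = 0.35063, 1.7066.
Z = Σ e^(−Eᵢ/kT) = e^(−0.35063) + e^(−1.7066) = 0.70424 + 0.18148 = 0.88572.
⟨E⟩ = Σ Eᵢ e^(−Eᵢ/kT) / Z = (2.26·0.70424 + 11.0·0.18148) / 0.88572 = 4.05 meV.

4.05 meV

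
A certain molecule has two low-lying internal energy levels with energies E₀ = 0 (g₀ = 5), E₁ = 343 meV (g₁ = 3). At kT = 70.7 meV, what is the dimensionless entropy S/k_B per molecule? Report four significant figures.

1.637

Eᵢ/kT = 0, 4.85149.
Z = Σ gᵢe^(−Eᵢ/kT) = 5·e^(−0) + 3·e^(−4.85149) = 5.00000 + 0.0234502 = 5.02345.
⟨E⟩ = Σ EᵢPᵢ = 1.60117 meV.
S/k_B = ln Z + ⟨E⟩/kT = ln(5.02345) + 1.60117/70.7 = 1.61412 + 0.0226474 = 1.637.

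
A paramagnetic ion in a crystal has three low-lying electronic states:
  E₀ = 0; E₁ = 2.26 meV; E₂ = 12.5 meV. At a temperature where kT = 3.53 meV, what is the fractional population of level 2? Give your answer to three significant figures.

0.0186

Eᵢ/kT = 0, 0.64023, 3.5411.
Z = Σ e^(−Eᵢ/kT) = e^(−0) + e^(−0.64023) + e^(−3.5411) = 1.0000 + 0.52717 + 0.028981 = 1.5562.
P₂ = e^(−E₂/kT) / Z = 0.028981/1.5562 = 0.0186.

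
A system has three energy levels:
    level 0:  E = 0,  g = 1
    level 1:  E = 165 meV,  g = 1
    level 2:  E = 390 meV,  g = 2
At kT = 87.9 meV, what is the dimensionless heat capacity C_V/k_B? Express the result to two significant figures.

Eᵢ/kT = 0, 1.877, 4.437.
Z = Σ gᵢe^(−Eᵢ/kT) = 1·e^(−0) + 1·e^(−1.877) + 2·e^(−4.437) = 1.000 + 0.1530 + 0.02366 = 1.177.
⟨E⟩ = 29.29 meV, ⟨E²⟩ = 6597 meV².
C_V/k_B = (⟨E²⟩ − ⟨E⟩²)/(kT)² = (6597 − 857.9)/7726 = 0.74.

0.74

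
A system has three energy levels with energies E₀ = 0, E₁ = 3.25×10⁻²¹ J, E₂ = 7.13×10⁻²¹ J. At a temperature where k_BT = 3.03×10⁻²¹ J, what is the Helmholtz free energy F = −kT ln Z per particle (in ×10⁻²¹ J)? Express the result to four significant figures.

-1.099 ×10⁻²¹ J

Eᵢ/kT = 0, 1.07261, 2.35314.
Z = Σ e^(−Eᵢ/kT) = e^(−0) + e^(−1.07261) + e^(−2.35314) = 1.00000 + 0.342114 + 0.0950702 = 1.43718.
F = −kT ln Z = −3.03 × ln(1.43718) = −3.03 × 0.362683 = -1.099 ×10⁻²¹ J.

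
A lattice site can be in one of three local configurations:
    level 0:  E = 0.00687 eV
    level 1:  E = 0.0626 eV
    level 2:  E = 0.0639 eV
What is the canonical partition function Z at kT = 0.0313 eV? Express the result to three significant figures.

Z = 1.07

Eᵢ/kT = 0.21949, 2.0000, 2.0415.
Z = Σ e^(−Eᵢ/kT) = e^(−0.21949) + e^(−2.0000) + e^(−2.0415) = 0.80293 + 0.13534 + 0.12983 = 1.0681.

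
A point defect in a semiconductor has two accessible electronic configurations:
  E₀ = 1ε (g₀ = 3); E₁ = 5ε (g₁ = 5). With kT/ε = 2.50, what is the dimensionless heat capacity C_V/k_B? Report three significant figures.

Eᵢ/kT = 0.40000, 2.0000.
Z = Σ gᵢe^(−Eᵢ/kT) = 3·e^(−0.40000) + 5·e^(−2.0000) = 2.0110 + 0.67668 = 2.6877.
⟨E⟩ = 2.0071 ε, ⟨E²⟩ = 7.0425 ε².
C_V/k_B = (⟨E²⟩ − ⟨E⟩²)/(kT)² = (7.0425 − 4.0285)/6.2500 = 0.482.

0.482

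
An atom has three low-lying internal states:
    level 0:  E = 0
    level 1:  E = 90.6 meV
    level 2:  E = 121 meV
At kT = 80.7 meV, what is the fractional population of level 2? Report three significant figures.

Eᵢ/kT = 0, 1.1227, 1.4994.
Z = Σ e^(−Eᵢ/kT) = e^(−0) + e^(−1.1227) + e^(−1.4994) = 1.0000 + 0.32540 + 0.22326 = 1.5487.
P₂ = e^(−E₂/kT) / Z = 0.22326/1.5487 = 0.144.

0.144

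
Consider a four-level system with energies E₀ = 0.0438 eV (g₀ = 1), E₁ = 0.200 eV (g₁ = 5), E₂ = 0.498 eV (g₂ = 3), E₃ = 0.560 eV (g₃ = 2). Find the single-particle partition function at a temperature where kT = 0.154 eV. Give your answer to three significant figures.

Z = 2.29

Eᵢ/kT = 0.28442, 1.2987, 3.2338, 3.6364.
Z = Σ gᵢe^(−Eᵢ/kT) = 1·e^(−0.28442) + 5·e^(−1.2987) + 3·e^(−3.2338) + 2·e^(−3.6364) = 0.75245 + 1.3644 + 0.11822 + 0.052694 = 2.2878.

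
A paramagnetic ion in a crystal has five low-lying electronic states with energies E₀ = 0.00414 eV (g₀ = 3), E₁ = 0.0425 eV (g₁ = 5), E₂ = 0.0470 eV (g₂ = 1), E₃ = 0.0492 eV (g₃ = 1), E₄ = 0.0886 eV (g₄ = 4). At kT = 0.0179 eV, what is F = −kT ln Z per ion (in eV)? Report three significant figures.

Eᵢ/kT = 0.23128, 2.3743, 2.6257, 2.7486, 4.9497.
Z = Σ gᵢe^(−Eᵢ/kT) = 3·e^(−0.23128) + 5·e^(−2.3743) + 1·e^(−2.6257) + 1·e^(−2.7486) + 4·e^(−4.9497) = 2.3806 + 0.46540 + 0.072389 + 0.064017 + 0.028342 = 3.0107.
F = −kT ln Z = −0.0179 × ln(3.0107) = −0.0179 × 1.1022 = -0.0197 eV.

-0.0197 eV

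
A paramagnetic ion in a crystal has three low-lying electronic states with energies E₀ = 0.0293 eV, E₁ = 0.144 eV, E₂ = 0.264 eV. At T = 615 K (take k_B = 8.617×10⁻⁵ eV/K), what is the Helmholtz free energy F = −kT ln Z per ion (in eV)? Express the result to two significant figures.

k_BT = 8.617×10⁻⁵ × 615 K = 0.05299 eV.
Eᵢ/kT = 0.5529, 2.717, 4.982.
Z = Σ e^(−Eᵢ/kT) = e^(−0.5529) + e^(−2.717) + e^(−4.982) = 0.5753 + 0.06607 + 0.006860 = 0.6482.
F = −kT ln Z = −0.05299 × ln(0.6482) = −0.05299 × -0.4336 = 0.023 eV.

0.023 eV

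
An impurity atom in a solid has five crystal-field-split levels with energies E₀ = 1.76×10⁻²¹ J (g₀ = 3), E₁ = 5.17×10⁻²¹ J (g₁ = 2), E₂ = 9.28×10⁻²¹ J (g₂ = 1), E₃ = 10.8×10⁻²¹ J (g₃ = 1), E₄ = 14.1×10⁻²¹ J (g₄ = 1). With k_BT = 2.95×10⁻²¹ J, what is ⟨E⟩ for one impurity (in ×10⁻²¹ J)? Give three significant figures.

2.65 ×10⁻²¹ J

Eᵢ/kT = 0.59661, 1.7525, 3.1458, 3.6610, 4.7797.
Z = Σ gᵢe^(−Eᵢ/kT) = 3·e^(−0.59661) + 2·e^(−1.7525) + 1·e^(−3.1458) + 1·e^(−3.6610) + 1·e^(−4.7797) = 1.6520 + 0.34668 + 0.043032 + 0.025707 + 0.0083985 = 2.0758.
⟨E⟩ = Σ Eᵢ gᵢe^(−Eᵢ/kT) / Z = (1.76·1.6520 + 5.17·0.34668 + 9.28·0.043032 + 10.8·0.025707 + 14.1·0.0083985) / 2.0758 = 2.65 ×10⁻²¹ J.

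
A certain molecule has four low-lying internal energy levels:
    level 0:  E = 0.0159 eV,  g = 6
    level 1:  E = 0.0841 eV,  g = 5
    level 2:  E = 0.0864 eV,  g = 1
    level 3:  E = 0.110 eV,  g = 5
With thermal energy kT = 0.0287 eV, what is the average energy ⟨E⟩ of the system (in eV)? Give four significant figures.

Eᵢ/kT = 0.554007, 2.93031, 3.01045, 3.83275.
Z = Σ gᵢe^(−Eᵢ/kT) = 6·e^(−0.554007) + 5·e^(−2.93031) + 1·e^(−3.01045) + 5·e^(−3.83275) = 3.44786 + 0.266902 + 0.0492695 + 0.108250 = 3.87228.
⟨E⟩ = Σ Eᵢ gᵢe^(−Eᵢ/kT) / Z = (0.0159·3.44786 + 0.0841·0.266902 + 0.0864·0.0492695 + 0.110·0.108250) / 3.87228 = 0.02413 eV.

0.02413 eV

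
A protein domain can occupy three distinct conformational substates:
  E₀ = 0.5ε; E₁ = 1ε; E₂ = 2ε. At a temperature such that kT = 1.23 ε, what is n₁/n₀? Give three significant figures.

n₁/n₀ = exp[−(E₁−E₀)/kT] = exp(−(0.5ε)/(1.23ε)) = exp(-0.40650) = 0.666.

0.666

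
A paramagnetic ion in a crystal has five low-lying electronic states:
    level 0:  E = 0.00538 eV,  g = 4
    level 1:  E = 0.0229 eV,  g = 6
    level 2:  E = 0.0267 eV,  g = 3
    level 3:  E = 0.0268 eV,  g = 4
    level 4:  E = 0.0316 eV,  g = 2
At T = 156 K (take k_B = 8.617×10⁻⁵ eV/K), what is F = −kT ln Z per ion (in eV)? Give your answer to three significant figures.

k_BT = 8.617×10⁻⁵ × 156 K = 0.013443 eV.
Eᵢ/kT = 0.40021, 1.7035, 1.9862, 1.9936, 2.3507.
Z = Σ gᵢe^(−Eᵢ/kT) = 4·e^(−0.40021) + 6·e^(−1.7035) + 3·e^(−1.9862) + 4·e^(−1.9936) + 2·e^(−2.3507) = 2.6807 + 1.0923 + 0.41165 + 0.54482 + 0.19060 = 4.9201.
F = −kT ln Z = −0.013443 × ln(4.9201) = −0.013443 × 1.5933 = -0.0214 eV.

-0.0214 eV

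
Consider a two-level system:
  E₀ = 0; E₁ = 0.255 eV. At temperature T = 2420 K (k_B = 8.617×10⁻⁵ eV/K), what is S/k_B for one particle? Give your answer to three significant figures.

k_BT = 8.617×10⁻⁵ × 2420 K = 0.20853 eV.
Eᵢ/kT = 0, 1.2228.
Z = Σ e^(−Eᵢ/kT) = e^(−0) + e^(−1.2228) = 1.0000 + 0.29440 = 1.2944.
⟨E⟩ = Σ EᵢPᵢ = 0.057998 eV.
S/k_B = ln Z + ⟨E⟩/kT = ln(1.2944) + 0.057998/0.20853 = 0.25805 + 0.27813 = 0.536.

0.536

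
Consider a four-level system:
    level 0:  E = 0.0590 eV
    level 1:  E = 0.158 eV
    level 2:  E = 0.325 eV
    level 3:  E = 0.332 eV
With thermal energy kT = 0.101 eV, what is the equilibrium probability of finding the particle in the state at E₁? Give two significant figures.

0.25

Eᵢ/kT = 0.5842, 1.564, 3.218, 3.287.
Z = Σ e^(−Eᵢ/kT) = e^(−0.5842) + e^(−1.564) + e^(−3.218) + e^(−3.287) = 0.5576 + 0.2093 + 0.04004 + 0.03737 = 0.8443.
P₁ = e^(−E₁/kT) / Z = 0.2093/0.8443 = 0.25.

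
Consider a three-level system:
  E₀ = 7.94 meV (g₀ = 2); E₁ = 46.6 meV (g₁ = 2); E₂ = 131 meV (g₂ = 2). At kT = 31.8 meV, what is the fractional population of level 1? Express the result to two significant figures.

Eᵢ/kT = 0.2497, 1.465, 4.119.
Z = Σ gᵢe^(−Eᵢ/kT) = 2·e^(−0.2497) + 2·e^(−1.465) + 2·e^(−4.119) = 1.558 + 0.4622 + 0.03252 = 2.053.
P₁ = g₁ e^(−E₁/kT) / Z = 0.4622/2.053 = 0.23.

0.23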